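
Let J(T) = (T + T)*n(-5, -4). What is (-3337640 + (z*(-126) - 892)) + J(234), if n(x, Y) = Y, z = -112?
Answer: -3326292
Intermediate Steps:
J(T) = -8*T (J(T) = (T + T)*(-4) = (2*T)*(-4) = -8*T)
(-3337640 + (z*(-126) - 892)) + J(234) = (-3337640 + (-112*(-126) - 892)) - 8*234 = (-3337640 + (14112 - 892)) - 1872 = (-3337640 + 13220) - 1872 = -3324420 - 1872 = -3326292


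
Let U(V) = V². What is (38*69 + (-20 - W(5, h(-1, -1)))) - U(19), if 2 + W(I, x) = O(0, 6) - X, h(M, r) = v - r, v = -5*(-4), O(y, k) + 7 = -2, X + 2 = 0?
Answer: 2250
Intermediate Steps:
X = -2 (X = -2 + 0 = -2)
O(y, k) = -9 (O(y, k) = -7 - 2 = -9)
v = 20
h(M, r) = 20 - r
W(I, x) = -9 (W(I, x) = -2 + (-9 - 1*(-2)) = -2 + (-9 + 2) = -2 - 7 = -9)
(38*69 + (-20 - W(5, h(-1, -1)))) - U(19) = (38*69 + (-20 - 1*(-9))) - 1*19² = (2622 + (-20 + 9)) - 1*361 = (2622 - 11) - 361 = 2611 - 361 = 2250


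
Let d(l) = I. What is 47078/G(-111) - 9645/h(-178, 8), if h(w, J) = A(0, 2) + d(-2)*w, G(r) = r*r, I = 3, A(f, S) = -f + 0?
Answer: 47991899/2193138 ≈ 21.883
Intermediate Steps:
A(f, S) = -f
d(l) = 3
G(r) = r**2
h(w, J) = 3*w (h(w, J) = -1*0 + 3*w = 0 + 3*w = 3*w)
47078/G(-111) - 9645/h(-178, 8) = 47078/((-111)**2) - 9645/(3*(-178)) = 47078/12321 - 9645/(-534) = 47078*(1/12321) - 9645*(-1/534) = 47078/12321 + 3215/178 = 47991899/2193138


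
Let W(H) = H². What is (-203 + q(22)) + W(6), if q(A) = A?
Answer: -145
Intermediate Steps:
(-203 + q(22)) + W(6) = (-203 + 22) + 6² = -181 + 36 = -145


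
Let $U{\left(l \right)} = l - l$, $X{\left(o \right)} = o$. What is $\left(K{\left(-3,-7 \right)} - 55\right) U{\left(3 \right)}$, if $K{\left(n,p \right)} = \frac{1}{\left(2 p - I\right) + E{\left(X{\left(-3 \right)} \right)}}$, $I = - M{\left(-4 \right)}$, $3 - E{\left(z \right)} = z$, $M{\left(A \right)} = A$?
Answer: $0$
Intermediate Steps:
$E{\left(z \right)} = 3 - z$
$U{\left(l \right)} = 0$
$I = 4$ ($I = \left(-1\right) \left(-4\right) = 4$)
$K{\left(n,p \right)} = \frac{1}{2 + 2 p}$ ($K{\left(n,p \right)} = \frac{1}{\left(2 p - 4\right) + \left(3 - -3\right)} = \frac{1}{\left(2 p - 4\right) + \left(3 + 3\right)} = \frac{1}{\left(-4 + 2 p\right) + 6} = \frac{1}{2 + 2 p}$)
$\left(K{\left(-3,-7 \right)} - 55\right) U{\left(3 \right)} = \left(\frac{1}{2 \left(1 - 7\right)} - 55\right) 0 = \left(\frac{1}{2 \left(-6\right)} - 55\right) 0 = \left(\frac{1}{2} \left(- \frac{1}{6}\right) - 55\right) 0 = \left(- \frac{1}{12} - 55\right) 0 = \left(- \frac{661}{12}\right) 0 = 0$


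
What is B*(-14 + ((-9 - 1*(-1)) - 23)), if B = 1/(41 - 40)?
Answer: -45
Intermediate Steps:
B = 1 (B = 1/1 = 1)
B*(-14 + ((-9 - 1*(-1)) - 23)) = 1*(-14 + ((-9 - 1*(-1)) - 23)) = 1*(-14 + ((-9 + 1) - 23)) = 1*(-14 + (-8 - 23)) = 1*(-14 - 31) = 1*(-45) = -45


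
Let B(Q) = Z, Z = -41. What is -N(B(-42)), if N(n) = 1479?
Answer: -1479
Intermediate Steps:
B(Q) = -41
-N(B(-42)) = -1*1479 = -1479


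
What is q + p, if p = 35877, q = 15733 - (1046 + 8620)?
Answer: 41944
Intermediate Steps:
q = 6067 (q = 15733 - 1*9666 = 15733 - 9666 = 6067)
q + p = 6067 + 35877 = 41944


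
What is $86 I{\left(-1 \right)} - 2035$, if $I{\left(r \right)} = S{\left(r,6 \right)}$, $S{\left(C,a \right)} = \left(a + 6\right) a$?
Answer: $4157$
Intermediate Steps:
$S{\left(C,a \right)} = a \left(6 + a\right)$ ($S{\left(C,a \right)} = \left(6 + a\right) a = a \left(6 + a\right)$)
$I{\left(r \right)} = 72$ ($I{\left(r \right)} = 6 \left(6 + 6\right) = 6 \cdot 12 = 72$)
$86 I{\left(-1 \right)} - 2035 = 86 \cdot 72 - 2035 = 6192 - 2035 = 4157$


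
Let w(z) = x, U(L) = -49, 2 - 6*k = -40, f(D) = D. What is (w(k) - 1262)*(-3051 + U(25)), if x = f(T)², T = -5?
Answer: 3834700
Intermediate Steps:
k = 7 (k = ⅓ - ⅙*(-40) = ⅓ + 20/3 = 7)
x = 25 (x = (-5)² = 25)
w(z) = 25
(w(k) - 1262)*(-3051 + U(25)) = (25 - 1262)*(-3051 - 49) = -1237*(-3100) = 3834700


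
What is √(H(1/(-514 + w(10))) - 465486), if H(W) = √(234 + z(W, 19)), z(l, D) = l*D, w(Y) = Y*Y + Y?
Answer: √(-18993690744 + 202*√9546217)/202 ≈ 682.25*I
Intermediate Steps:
w(Y) = Y + Y² (w(Y) = Y² + Y = Y + Y²)
z(l, D) = D*l
H(W) = √(234 + 19*W)
√(H(1/(-514 + w(10))) - 465486) = √(√(234 + 19/(-514 + 10*(1 + 10))) - 465486) = √(√(234 + 19/(-514 + 10*11)) - 465486) = √(√(234 + 19/(-514 + 110)) - 465486) = √(√(234 + 19/(-404)) - 465486) = √(√(234 + 19*(-1/404)) - 465486) = √(√(234 - 19/404) - 465486) = √(√(94517/404) - 465486) = √(√9546217/202 - 465486) = √(-465486 + √9546217/202)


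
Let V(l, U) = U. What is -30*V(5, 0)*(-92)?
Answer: 0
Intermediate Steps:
-30*V(5, 0)*(-92) = -30*0*(-92) = 0*(-92) = 0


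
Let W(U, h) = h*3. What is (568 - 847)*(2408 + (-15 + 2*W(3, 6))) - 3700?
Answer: -681391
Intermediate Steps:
W(U, h) = 3*h
(568 - 847)*(2408 + (-15 + 2*W(3, 6))) - 3700 = (568 - 847)*(2408 + (-15 + 2*(3*6))) - 3700 = -279*(2408 + (-15 + 2*18)) - 3700 = -279*(2408 + (-15 + 36)) - 3700 = -279*(2408 + 21) - 3700 = -279*2429 - 3700 = -677691 - 3700 = -681391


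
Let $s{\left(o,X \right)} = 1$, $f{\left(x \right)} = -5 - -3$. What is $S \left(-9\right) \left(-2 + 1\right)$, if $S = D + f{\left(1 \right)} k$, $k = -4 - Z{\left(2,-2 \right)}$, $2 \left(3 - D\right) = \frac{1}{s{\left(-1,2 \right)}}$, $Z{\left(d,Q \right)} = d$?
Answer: $\frac{261}{2} \approx 130.5$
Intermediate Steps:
$f{\left(x \right)} = -2$ ($f{\left(x \right)} = -5 + 3 = -2$)
$D = \frac{5}{2}$ ($D = 3 - \frac{1}{2 \cdot 1} = 3 - \frac{1}{2} = \frac{5}{2} \approx 2.5$)
$k = -6$ ($k = -4 - 2 = -6$)
$S = \frac{29}{2}$ ($S = \frac{5}{2} - -12 = \frac{5}{2} + 12 = \frac{29}{2} \approx 14.5$)
$S \left(-9\right) \left(-2 + 1\right) = \frac{29}{2} \left(-9\right) \left(-2 + 1\right) = \left(- \frac{261}{2}\right) \left(-1\right) = \frac{261}{2}$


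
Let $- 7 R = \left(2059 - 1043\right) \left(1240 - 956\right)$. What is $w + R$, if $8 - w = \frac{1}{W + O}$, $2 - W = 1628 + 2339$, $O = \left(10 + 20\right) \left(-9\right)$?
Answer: $- \frac{174535239}{4235} \approx -41213.0$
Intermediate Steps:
$O = -270$ ($O = 30 \left(-9\right) = -270$)
$W = -3965$ ($W = 2 - \left(1628 + 2339\right) = 2 - 3967 = -3965$)
$R = - \frac{288544}{7}$ ($R = - \frac{\left(2059 - 1043\right) \left(1240 - 956\right)}{7} = - \frac{1016 \cdot 284}{7} = \left(- \frac{1}{7}\right) 288544 = - \frac{288544}{7} \approx -41221.0$)
$w = \frac{33881}{4235}$ ($w = 8 - \frac{1}{-3965 - 270} = 8 - \frac{1}{-4235} = 8 - - \frac{1}{4235} = 8 + \frac{1}{4235} = \frac{33881}{4235} \approx 8.0002$)
$w + R = \frac{33881}{4235} - \frac{288544}{7} = - \frac{174535239}{4235}$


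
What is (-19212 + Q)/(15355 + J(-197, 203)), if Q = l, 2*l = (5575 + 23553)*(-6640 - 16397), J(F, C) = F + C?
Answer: -335530080/15361 ≈ -21843.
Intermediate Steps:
J(F, C) = C + F
l = -335510868 (l = ((5575 + 23553)*(-6640 - 16397))/2 = (29128*(-23037))/2 = (½)*(-671021736) = -335510868)
Q = -335510868
(-19212 + Q)/(15355 + J(-197, 203)) = (-19212 - 335510868)/(15355 + (203 - 197)) = -335530080/(15355 + 6) = -335530080/15361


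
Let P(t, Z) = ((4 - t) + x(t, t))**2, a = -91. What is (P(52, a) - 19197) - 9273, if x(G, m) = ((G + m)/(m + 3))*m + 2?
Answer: -77838866/3025 ≈ -25732.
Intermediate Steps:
x(G, m) = 2 + m*(G + m)/(3 + m) (x(G, m) = ((G + m)/(3 + m))*m + 2 = m*(G + m)/(3 + m) + 2 = 2 + m*(G + m)/(3 + m))
P(t, Z) = (4 - t + (6 + 2*t + 2*t**2)/(3 + t))**2 (P(t, Z) = ((4 - t) + (6 + t**2 + 2*t + t*t)/(3 + t))**2 = ((4 - t) + (6 + t**2 + 2*t + t**2)/(3 + t))**2 = ((4 - t) + (6 + 2*t + 2*t**2)/(3 + t))**2 = (4 - t + (6 + 2*t + 2*t**2)/(3 + t))**2)
(P(52, a) - 19197) - 9273 = ((18 + 52**2 + 3*52)**2/(3 + 52)**2 - 19197) - 9273 = ((18 + 2704 + 156)**2/55**2 - 19197) - 9273 = ((1/3025)*2878**2 - 19197) - 9273 = ((1/3025)*8282884 - 19197) - 9273 = (8282884/3025 - 19197) - 9273 = -49788041/3025 - 9273 = -77838866/3025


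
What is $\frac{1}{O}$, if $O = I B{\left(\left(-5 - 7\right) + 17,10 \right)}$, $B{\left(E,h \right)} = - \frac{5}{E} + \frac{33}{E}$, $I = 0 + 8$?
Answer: $\frac{5}{224} \approx 0.022321$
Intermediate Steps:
$I = 8$
$B{\left(E,h \right)} = \frac{28}{E}$
$O = \frac{224}{5}$ ($O = 8 \frac{28}{\left(-5 - 7\right) + 17} = 8 \frac{28}{-12 + 17} = 8 \cdot \frac{28}{5} = \frac{224}{5} \approx 44.8$)
$\frac{1}{O} = \frac{1}{\frac{224}{5}} = \frac{5}{224}$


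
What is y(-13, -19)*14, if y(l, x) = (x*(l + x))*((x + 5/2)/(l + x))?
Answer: 4389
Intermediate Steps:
y(l, x) = x*(5/2 + x) (y(l, x) = (x*(l + x))*((x + 5*(1/2))/(l + x)) = (x*(l + x))*((x + 5/2)/(l + x)) = (x*(l + x))*((5/2 + x)/(l + x)) = x*(5/2 + x))
y(-13, -19)*14 = ((1/2)*(-19)*(5 + 2*(-19)))*14 = ((1/2)*(-19)*(5 - 38))*14 = ((1/2)*(-19)*(-33))*14 = (627/2)*14 = 4389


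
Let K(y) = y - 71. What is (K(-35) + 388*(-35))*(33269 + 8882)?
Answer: -576878586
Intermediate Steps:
K(y) = -71 + y
(K(-35) + 388*(-35))*(33269 + 8882) = ((-71 - 35) + 388*(-35))*(33269 + 8882) = (-106 - 13580)*42151 = -13686*42151 = -576878586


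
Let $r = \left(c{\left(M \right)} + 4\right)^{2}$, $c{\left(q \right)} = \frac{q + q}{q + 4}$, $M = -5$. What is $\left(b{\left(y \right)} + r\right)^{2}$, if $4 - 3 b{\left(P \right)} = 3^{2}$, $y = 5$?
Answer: $\frac{339889}{9} \approx 37765.0$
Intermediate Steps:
$c{\left(q \right)} = \frac{2 q}{4 + q}$
$r = 196$ ($r = \left(2 \left(-5\right) \frac{1}{4 - 5} + 4\right)^{2} = \left(2 \left(-5\right) \frac{1}{-1} + 4\right)^{2} = \left(2 \left(-5\right) \left(-1\right) + 4\right)^{2} = \left(10 + 4\right)^{2} = 14^{2} = 196$)
$b{\left(P \right)} = - \frac{5}{3}$ ($b{\left(P \right)} = \frac{4}{3} - \frac{3^{2}}{3} = \frac{4}{3} - 3 = - \frac{5}{3}$)
$\left(b{\left(y \right)} + r\right)^{2} = \left(- \frac{5}{3} + 196\right)^{2} = \left(\frac{583}{3}\right)^{2} = \frac{339889}{9}$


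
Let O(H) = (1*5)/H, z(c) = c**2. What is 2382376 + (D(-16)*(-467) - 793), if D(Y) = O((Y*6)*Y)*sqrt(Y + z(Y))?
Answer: 2381583 - 2335*sqrt(15)/384 ≈ 2.3816e+6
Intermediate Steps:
O(H) = 5/H
D(Y) = 5*sqrt(Y + Y**2)/(6*Y**2) (D(Y) = (5/(((Y*6)*Y)))*sqrt(Y + Y**2) = (5/(((6*Y)*Y)))*sqrt(Y + Y**2) = (5/((6*Y**2)))*sqrt(Y + Y**2) = (5*(1/(6*Y**2)))*sqrt(Y + Y**2) = (5/(6*Y**2))*sqrt(Y + Y**2) = 5*sqrt(Y + Y**2)/(6*Y**2))
2382376 + (D(-16)*(-467) - 793) = 2382376 + (((5/6)*sqrt(-16*(1 - 16))/(-16)**2)*(-467) - 793) = 2382376 + (((5/6)*(1/256)*sqrt(-16*(-15)))*(-467) - 793) = 2382376 + (((5/6)*(1/256)*sqrt(240))*(-467) - 793) = 2382376 + (((5/6)*(1/256)*(4*sqrt(15)))*(-467) - 793) = 2382376 + ((5*sqrt(15)/384)*(-467) - 793) = 2382376 + (-2335*sqrt(15)/384 - 793) = 2382376 + (-793 - 2335*sqrt(15)/384) = 2381583 - 2335*sqrt(15)/384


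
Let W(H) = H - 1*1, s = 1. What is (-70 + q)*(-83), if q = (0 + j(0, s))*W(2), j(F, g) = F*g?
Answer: 5810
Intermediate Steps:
W(H) = -1 + H (W(H) = H - 1 = -1 + H)
q = 0 (q = (0 + 0*1)*(-1 + 2) = (0 + 0)*1 = 0*1 = 0)
(-70 + q)*(-83) = (-70 + 0)*(-83) = -70*(-83) = 5810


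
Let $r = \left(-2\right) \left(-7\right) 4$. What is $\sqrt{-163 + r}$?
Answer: $i \sqrt{107} \approx 10.344 i$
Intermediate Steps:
$r = 56$ ($r = 14 \cdot 4 = 56$)
$\sqrt{-163 + r} = \sqrt{-163 + 56} = \sqrt{-107} = i \sqrt{107}$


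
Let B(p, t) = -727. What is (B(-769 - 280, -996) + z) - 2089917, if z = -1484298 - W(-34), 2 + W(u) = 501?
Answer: -3575441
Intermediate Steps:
W(u) = 499 (W(u) = -2 + 501 = 499)
z = -1484797 (z = -1484298 - 1*499 = -1484298 - 499 = -1484797)
(B(-769 - 280, -996) + z) - 2089917 = (-727 - 1484797) - 2089917 = -1485524 - 2089917 = -3575441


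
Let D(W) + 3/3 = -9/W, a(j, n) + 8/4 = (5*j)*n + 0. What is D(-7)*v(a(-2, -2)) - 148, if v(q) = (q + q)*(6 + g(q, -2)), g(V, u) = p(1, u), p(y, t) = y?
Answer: -76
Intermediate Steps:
g(V, u) = 1
a(j, n) = -2 + 5*j*n (a(j, n) = -2 + ((5*j)*n + 0) = -2 + (5*j*n + 0) = -2 + 5*j*n)
D(W) = -1 - 9/W
v(q) = 14*q (v(q) = (q + q)*(6 + 1) = (2*q)*7 = 14*q)
D(-7)*v(a(-2, -2)) - 148 = ((-9 - 1*(-7))/(-7))*(14*(-2 + 5*(-2)*(-2))) - 148 = (-(-9 + 7)/7)*(14*(-2 + 20)) - 148 = (-1/7*(-2))*(14*18) - 148 = (2/7)*252 - 148 = 72 - 148 = -76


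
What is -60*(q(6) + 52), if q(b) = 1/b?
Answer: -3130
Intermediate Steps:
-60*(q(6) + 52) = -60*(1/6 + 52) = -60*313/6 = -3130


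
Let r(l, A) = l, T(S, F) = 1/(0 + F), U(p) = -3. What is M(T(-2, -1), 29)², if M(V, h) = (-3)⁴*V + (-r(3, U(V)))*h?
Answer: 28224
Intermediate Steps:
T(S, F) = 1/F
M(V, h) = -3*h + 81*V (M(V, h) = (-3)⁴*V + (-1*3)*h = 81*V - 3*h = -3*h + 81*V)
M(T(-2, -1), 29)² = (-3*29 + 81/(-1))² = (-87 + 81*(-1))² = (-87 - 81)² = (-168)² = 28224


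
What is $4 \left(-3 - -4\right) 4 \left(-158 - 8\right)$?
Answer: $-2656$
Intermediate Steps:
$4 \left(-3 - -4\right) 4 \left(-158 - 8\right) = 4 \left(-3 + 4\right) 4 \left(-166\right) = 4 \cdot 1 \cdot 4 \left(-166\right) = 4 \cdot 4 \left(-166\right) = 16 \left(-166\right) = -2656$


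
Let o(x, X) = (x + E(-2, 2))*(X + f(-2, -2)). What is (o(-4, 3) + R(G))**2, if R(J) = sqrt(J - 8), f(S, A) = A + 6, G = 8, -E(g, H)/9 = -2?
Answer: 9604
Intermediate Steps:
E(g, H) = 18 (E(g, H) = -9*(-2) = 18)
f(S, A) = 6 + A
o(x, X) = (4 + X)*(18 + x) (o(x, X) = (x + 18)*(X + (6 - 2)) = (18 + x)*(X + 4) = (18 + x)*(4 + X) = (4 + X)*(18 + x))
R(J) = sqrt(-8 + J)
(o(-4, 3) + R(G))**2 = ((72 + 4*(-4) + 18*3 + 3*(-4)) + sqrt(-8 + 8))**2 = ((72 - 16 + 54 - 12) + sqrt(0))**2 = (98 + 0)**2 = 98**2 = 9604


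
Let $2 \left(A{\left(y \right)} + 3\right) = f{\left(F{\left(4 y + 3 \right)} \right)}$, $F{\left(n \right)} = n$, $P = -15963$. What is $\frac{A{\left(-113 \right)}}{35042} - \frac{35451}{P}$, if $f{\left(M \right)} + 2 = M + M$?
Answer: $\frac{411680901}{186458482} \approx 2.2079$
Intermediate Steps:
$f{\left(M \right)} = -2 + 2 M$ ($f{\left(M \right)} = -2 + \left(M + M\right) = -2 + 2 M$)
$A{\left(y \right)} = -1 + 4 y$ ($A{\left(y \right)} = -3 + \frac{-2 + 2 \left(4 y + 3\right)}{2} = -3 + \frac{-2 + 2 \left(3 + 4 y\right)}{2} = -3 + \frac{-2 + \left(6 + 8 y\right)}{2} = -3 + \frac{4 + 8 y}{2} = -3 + \left(2 + 4 y\right) = -1 + 4 y$)
$\frac{A{\left(-113 \right)}}{35042} - \frac{35451}{P} = \frac{-1 + 4 \left(-113\right)}{35042} - \frac{35451}{-15963} = \left(-1 - 452\right) \frac{1}{35042} - - \frac{11817}{5321} = \left(-453\right) \frac{1}{35042} + \frac{11817}{5321} = - \frac{453}{35042} + \frac{11817}{5321} = \frac{411680901}{186458482}$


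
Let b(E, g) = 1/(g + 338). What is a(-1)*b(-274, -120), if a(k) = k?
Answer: -1/218 ≈ -0.0045872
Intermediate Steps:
b(E, g) = 1/(338 + g)
a(-1)*b(-274, -120) = -1/(338 - 120) = -1/218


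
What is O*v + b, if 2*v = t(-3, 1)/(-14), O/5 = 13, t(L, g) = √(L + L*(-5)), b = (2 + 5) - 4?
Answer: 3 - 65*√3/14 ≈ -5.0417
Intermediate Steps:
b = 3 (b = 7 - 4 = 3)
t(L, g) = 2*√(-L) (t(L, g) = √(L - 5*L) = √(-4*L) = 2*√(-L))
O = 65 (O = 5*13 = 65)
v = -√3/14 (v = ((2*√(-1*(-3)))/(-14))/2 = ((2*√3)*(-1/14))/2 = (-√3/7)/2 = -√3/14 ≈ -0.12372)
O*v + b = 65*(-√3/14) + 3 = -65*√3/14 + 3 = 3 - 65*√3/14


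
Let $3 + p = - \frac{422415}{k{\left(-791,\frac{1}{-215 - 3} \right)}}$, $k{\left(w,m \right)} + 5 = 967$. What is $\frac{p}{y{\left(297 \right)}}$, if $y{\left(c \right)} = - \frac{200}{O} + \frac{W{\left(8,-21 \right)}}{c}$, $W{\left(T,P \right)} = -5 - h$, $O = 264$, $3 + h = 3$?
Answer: $\frac{126314397}{221260} \approx 570.89$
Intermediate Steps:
$h = 0$ ($h = -3 + 3 = 0$)
$k{\left(w,m \right)} = 962$ ($k{\left(w,m \right)} = -5 + 967 = 962$)
$W{\left(T,P \right)} = -5$ ($W{\left(T,P \right)} = -5 - 0 = -5 + 0 = -5$)
$y{\left(c \right)} = - \frac{25}{33} - \frac{5}{c}$ ($y{\left(c \right)} = - \frac{200}{264} - \frac{5}{c} = \left(-200\right) \frac{1}{264} - \frac{5}{c} = - \frac{25}{33} - \frac{5}{c}$)
$p = - \frac{425301}{962}$ ($p = -3 - \frac{422415}{962} = - \frac{425301}{962} \approx -442.1$)
$\frac{p}{y{\left(297 \right)}} = - \frac{425301}{962 \left(- \frac{25}{33} - \frac{5}{297}\right)} = - \frac{425301}{962 \left(- \frac{230}{297}\right)} = \left(- \frac{425301}{962}\right) \left(- \frac{297}{230}\right) = \frac{126314397}{221260}$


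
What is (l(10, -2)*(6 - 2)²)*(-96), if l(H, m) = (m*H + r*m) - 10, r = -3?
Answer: 36864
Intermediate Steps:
l(H, m) = -10 - 3*m + H*m (l(H, m) = (m*H - 3*m) - 10 = (H*m - 3*m) - 10 = (-3*m + H*m) - 10 = -10 - 3*m + H*m)
(l(10, -2)*(6 - 2)²)*(-96) = ((-10 - 3*(-2) + 10*(-2))*(6 - 2)²)*(-96) = ((-10 + 6 - 20)*4²)*(-96) = -24*16*(-96) = -384*(-96) = 36864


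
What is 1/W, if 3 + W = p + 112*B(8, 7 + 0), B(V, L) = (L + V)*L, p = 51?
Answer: 1/11808 ≈ 8.4688e-5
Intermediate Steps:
B(V, L) = L*(L + V)
W = 11808 (W = -3 + (51 + 112*((7 + 0)*((7 + 0) + 8))) = -3 + (51 + 112*(7*(7 + 8))) = -3 + (51 + 112*(7*15)) = -3 + (51 + 112*105) = -3 + (51 + 11760) = -3 + 11811 = 11808)
1/W = 1/11808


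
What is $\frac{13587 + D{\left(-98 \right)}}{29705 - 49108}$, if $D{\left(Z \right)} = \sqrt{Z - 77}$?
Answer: $- \frac{13587}{19403} - \frac{5 i \sqrt{7}}{19403} \approx -0.70025 - 0.00068179 i$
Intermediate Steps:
$D{\left(Z \right)} = \sqrt{-77 + Z}$
$\frac{13587 + D{\left(-98 \right)}}{29705 - 49108} = \frac{13587 + \sqrt{-77 - 98}}{29705 - 49108} = \frac{13587 + \sqrt{-175}}{-19403} = \left(13587 + 5 i \sqrt{7}\right) \left(- \frac{1}{19403}\right) = - \frac{13587}{19403} - \frac{5 i \sqrt{7}}{19403}$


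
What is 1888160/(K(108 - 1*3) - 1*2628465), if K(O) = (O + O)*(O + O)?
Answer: -377632/516873 ≈ -0.73061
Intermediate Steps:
K(O) = 4*O**2 (K(O) = (2*O)*(2*O) = 4*O**2)
1888160/(K(108 - 1*3) - 1*2628465) = 1888160/(4*(108 - 1*3)**2 - 1*2628465) = 1888160/(4*(108 - 3)**2 - 2628465) = 1888160/(4*105**2 - 2628465) = 1888160/(4*11025 - 2628465) = 1888160/(44100 - 2628465) = 1888160/(-2584365) = 1888160*(-1/2584365) = -377632/516873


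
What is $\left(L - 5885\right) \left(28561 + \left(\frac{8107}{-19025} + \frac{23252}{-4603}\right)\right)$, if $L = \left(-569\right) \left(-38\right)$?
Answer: $\frac{39352986322473198}{87572075} \approx 4.4938 \cdot 10^{8}$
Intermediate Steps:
$L = 21622$
$\left(L - 5885\right) \left(28561 + \left(\frac{8107}{-19025} + \frac{23252}{-4603}\right)\right) = \left(21622 - 5885\right) \left(28561 + \left(\frac{8107}{-19025} + \frac{23252}{-4603}\right)\right) = 15737 \left(28561 + \left(8107 \left(- \frac{1}{19025}\right) + 23252 \left(- \frac{1}{4603}\right)\right)\right) = 15737 \left(28561 - \frac{479685821}{87572075}\right) = 15737 \cdot \frac{2500666348254}{87572075} = \frac{39352986322473198}{87572075}$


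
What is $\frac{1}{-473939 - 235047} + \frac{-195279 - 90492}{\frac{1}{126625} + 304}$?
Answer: $- \frac{25655192226328751}{27291707792986} \approx -940.04$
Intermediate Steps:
$\frac{1}{-473939 - 235047} + \frac{-195279 - 90492}{\frac{1}{126625} + 304} = \frac{1}{-708986} - \frac{285771}{\frac{1}{126625} + 304} = - \frac{1}{708986} - \frac{285771}{\frac{38494001}{126625}} = - \frac{1}{708986} - \frac{36185752875}{38494001} = - \frac{25655192226328751}{27291707792986}$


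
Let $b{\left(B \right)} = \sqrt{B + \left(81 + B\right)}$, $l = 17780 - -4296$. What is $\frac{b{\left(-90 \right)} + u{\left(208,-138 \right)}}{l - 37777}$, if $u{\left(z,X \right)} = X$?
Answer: $\frac{138}{15701} - \frac{3 i \sqrt{11}}{15701} \approx 0.0087893 - 0.00063371 i$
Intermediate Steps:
$l = 22076$ ($l = 17780 + 4296 = 22076$)
$b{\left(B \right)} = \sqrt{81 + 2 B}$
$\frac{b{\left(-90 \right)} + u{\left(208,-138 \right)}}{l - 37777} = \frac{\sqrt{81 + 2 \left(-90\right)} - 138}{22076 - 37777} = \frac{\sqrt{81 - 180} - 138}{-15701} = \left(\sqrt{-99} - 138\right) \left(- \frac{1}{15701}\right) = \left(3 i \sqrt{11} - 138\right) \left(- \frac{1}{15701}\right) = \left(-138 + 3 i \sqrt{11}\right) \left(- \frac{1}{15701}\right) = \frac{138}{15701} - \frac{3 i \sqrt{11}}{15701}$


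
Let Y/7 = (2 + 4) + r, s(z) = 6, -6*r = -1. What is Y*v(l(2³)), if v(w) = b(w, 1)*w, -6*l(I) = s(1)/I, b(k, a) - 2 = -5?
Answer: 259/16 ≈ 16.188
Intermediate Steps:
r = ⅙ (r = -⅙*(-1) = ⅙ ≈ 0.16667)
b(k, a) = -3 (b(k, a) = 2 - 5 = -3)
l(I) = -1/I
Y = 259/6 (Y = 7*((2 + 4) + ⅙) = 7*(6 + ⅙) = 7*(37/6) = 259/6 ≈ 43.167)
v(w) = -3*w
Y*v(l(2³)) = 259*(-(-3)/(2³))/6 = 259*(-(-3)/8)/6 = 259*(-3*(-⅛))/6 = (259/6)*(3/8) = 259/16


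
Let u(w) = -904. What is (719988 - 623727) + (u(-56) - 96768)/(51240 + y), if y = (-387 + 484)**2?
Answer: 5838035717/60649 ≈ 96259.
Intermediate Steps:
y = 9409 (y = 97**2 = 9409)
(719988 - 623727) + (u(-56) - 96768)/(51240 + y) = (719988 - 623727) + (-904 - 96768)/(51240 + 9409) = 96261 - 97672/60649 = 5838035717/60649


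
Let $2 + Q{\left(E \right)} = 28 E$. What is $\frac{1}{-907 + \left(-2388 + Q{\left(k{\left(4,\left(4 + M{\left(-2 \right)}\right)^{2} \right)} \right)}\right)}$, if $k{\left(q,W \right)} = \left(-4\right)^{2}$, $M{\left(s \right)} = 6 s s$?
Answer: $- \frac{1}{2849} \approx -0.000351$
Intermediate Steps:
$M{\left(s \right)} = 6 s^{2}$
$k{\left(q,W \right)} = 16$
$Q{\left(E \right)} = -2 + 28 E$
$\frac{1}{-907 + \left(-2388 + Q{\left(k{\left(4,\left(4 + M{\left(-2 \right)}\right)^{2} \right)} \right)}\right)} = \frac{1}{-907 + \left(-2388 + \left(-2 + 28 \cdot 16\right)\right)} = \frac{1}{-907 + \left(-2388 + \left(-2 + 448\right)\right)} = \frac{1}{-907 + \left(-2388 + 446\right)} = \frac{1}{-907 - 1942} = \frac{1}{-2849} = - \frac{1}{2849}$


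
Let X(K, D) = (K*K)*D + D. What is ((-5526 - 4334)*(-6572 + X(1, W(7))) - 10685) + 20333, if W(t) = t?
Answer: 64671528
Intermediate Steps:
X(K, D) = D + D*K² (X(K, D) = K²*D + D = D*K² + D = D + D*K²)
((-5526 - 4334)*(-6572 + X(1, W(7))) - 10685) + 20333 = ((-5526 - 4334)*(-6572 + 7*(1 + 1²)) - 10685) + 20333 = (-9860*(-6572 + 7*(1 + 1)) - 10685) + 20333 = (-9860*(-6572 + 7*2) - 10685) + 20333 = (-9860*(-6572 + 14) - 10685) + 20333 = (-9860*(-6558) - 10685) + 20333 = (64661880 - 10685) + 20333 = 64651195 + 20333 = 64671528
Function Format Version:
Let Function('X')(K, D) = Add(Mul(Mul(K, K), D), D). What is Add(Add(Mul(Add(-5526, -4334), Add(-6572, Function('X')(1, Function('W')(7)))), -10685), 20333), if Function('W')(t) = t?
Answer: 64671528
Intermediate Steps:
Function('X')(K, D) = Add(D, Mul(D, Pow(K, 2))) (Function('X')(K, D) = Add(Mul(Pow(K, 2), D), D) = Add(Mul(D, Pow(K, 2)), D) = Add(D, Mul(D, Pow(K, 2))))
Add(Add(Mul(Add(-5526, -4334), Add(-6572, Function('X')(1, Function('W')(7)))), -10685), 20333) = Add(Add(Mul(Add(-5526, -4334), Add(-6572, Mul(7, Add(1, Pow(1, 2))))), -10685), 20333) = Add(Add(Mul(-9860, Add(-6572, Mul(7, Add(1, 1)))), -10685), 20333) = Add(Add(Mul(-9860, Add(-6572, Mul(7, 2))), -10685), 20333) = Add(Add(Mul(-9860, Add(-6572, 14)), -10685), 20333) = Add(Add(Mul(-9860, -6558), -10685), 20333) = Add(Add(64661880, -10685), 20333) = Add(64651195, 20333) = 64671528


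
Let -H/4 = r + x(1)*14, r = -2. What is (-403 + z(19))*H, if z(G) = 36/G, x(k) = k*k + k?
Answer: 792584/19 ≈ 41715.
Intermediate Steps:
x(k) = k + k² (x(k) = k² + k = k + k²)
H = -104 (H = -4*(-2 + (1*(1 + 1))*14) = -4*(-2 + (1*2)*14) = -4*(-2 + 2*14) = -4*(-2 + 28) = -4*26 = -104)
(-403 + z(19))*H = (-403 + 36/19)*(-104) = -7621/19*(-104) = 792584/19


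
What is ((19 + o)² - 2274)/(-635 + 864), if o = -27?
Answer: -2210/229 ≈ -9.6507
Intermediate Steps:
((19 + o)² - 2274)/(-635 + 864) = ((19 - 27)² - 2274)/(-635 + 864) = ((-8)² - 2274)/229 = (64 - 2274)*(1/229) = -2210*1/229 = -2210/229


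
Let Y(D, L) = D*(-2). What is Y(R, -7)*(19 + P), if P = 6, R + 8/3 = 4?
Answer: -200/3 ≈ -66.667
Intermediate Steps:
R = 4/3 (R = -8/3 + 4 = 4/3 ≈ 1.3333)
Y(D, L) = -2*D
Y(R, -7)*(19 + P) = (-2*4/3)*(19 + 6) = -8/3*25 = -200/3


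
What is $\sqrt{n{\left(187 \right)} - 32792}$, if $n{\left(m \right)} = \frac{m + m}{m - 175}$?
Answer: $\frac{i \sqrt{1179390}}{6} \approx 181.0 i$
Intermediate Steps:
$n{\left(m \right)} = \frac{2 m}{-175 + m}$
$\sqrt{n{\left(187 \right)} - 32792} = \sqrt{2 \cdot 187 \frac{1}{-175 + 187} - 32792} = \sqrt{2 \cdot 187 \cdot \frac{1}{12} - 32792} = \sqrt{\frac{187}{6} - 32792} = \sqrt{- \frac{196565}{6}} = \frac{i \sqrt{1179390}}{6}$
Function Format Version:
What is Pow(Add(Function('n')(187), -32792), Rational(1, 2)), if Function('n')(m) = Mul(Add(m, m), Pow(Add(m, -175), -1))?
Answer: Mul(Rational(1, 6), I, Pow(1179390, Rational(1, 2))) ≈ Mul(181.00, I)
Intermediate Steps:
Function('n')(m) = Mul(2, m, Pow(Add(-175, m), -1)) (Function('n')(m) = Mul(Mul(2, m), Pow(Add(-175, m), -1)) = Mul(2, m, Pow(Add(-175, m), -1)))
Pow(Add(Function('n')(187), -32792), Rational(1, 2)) = Pow(Add(Mul(2, 187, Pow(Add(-175, 187), -1)), -32792), Rational(1, 2)) = Pow(Add(Mul(2, 187, Pow(12, -1)), -32792), Rational(1, 2)) = Pow(Add(Mul(2, 187, Rational(1, 12)), -32792), Rational(1, 2)) = Pow(Add(Rational(187, 6), -32792), Rational(1, 2)) = Pow(Rational(-196565, 6), Rational(1, 2)) = Mul(Rational(1, 6), I, Pow(1179390, Rational(1, 2)))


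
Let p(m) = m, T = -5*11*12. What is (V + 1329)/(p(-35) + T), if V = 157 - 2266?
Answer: 156/139 ≈ 1.1223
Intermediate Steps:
V = -2109
T = -660 (T = -55*12 = -660)
(V + 1329)/(p(-35) + T) = (-2109 + 1329)/(-35 - 660) = -780/(-695) = -780*(-1/695) = 156/139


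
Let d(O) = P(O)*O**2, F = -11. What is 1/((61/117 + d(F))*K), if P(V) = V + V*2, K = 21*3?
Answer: -13/3269840 ≈ -3.9757e-6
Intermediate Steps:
K = 63
P(V) = 3*V (P(V) = V + 2*V = 3*V)
d(O) = 3*O**3 (d(O) = (3*O)*O**2 = 3*O**3)
1/((61/117 + d(F))*K) = 1/((61/117 + 3*(-11)**3)*63) = 1/((61*(1/117) + 3*(-1331))*63) = 1/((61/117 - 3993)*63) = 1/(-467120/117*63) = 1/(-3269840/13) = -13/3269840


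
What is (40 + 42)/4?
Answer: 41/2 ≈ 20.500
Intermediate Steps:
(40 + 42)/4 = (¼)*82 = 41/2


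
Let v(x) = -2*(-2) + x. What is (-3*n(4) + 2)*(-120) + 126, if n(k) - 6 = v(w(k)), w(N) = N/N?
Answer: 3846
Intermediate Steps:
w(N) = 1
v(x) = 4 + x
n(k) = 11 (n(k) = 6 + (4 + 1) = 6 + 5 = 11)
(-3*n(4) + 2)*(-120) + 126 = (-3*11 + 2)*(-120) + 126 = (-33 + 2)*(-120) + 126 = -31*(-120) + 126 = 3720 + 126 = 3846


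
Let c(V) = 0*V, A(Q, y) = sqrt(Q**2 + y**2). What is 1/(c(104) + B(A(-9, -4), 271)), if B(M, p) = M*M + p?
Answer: 1/368 ≈ 0.0027174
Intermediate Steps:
B(M, p) = p + M**2 (B(M, p) = M**2 + p = p + M**2)
c(V) = 0
1/(c(104) + B(A(-9, -4), 271)) = 1/(0 + (271 + (sqrt((-9)**2 + (-4)**2))**2)) = 1/(0 + (271 + (sqrt(81 + 16))**2)) = 1/(0 + (271 + (sqrt(97))**2)) = 1/(0 + (271 + 97)) = 1/(0 + 368) = 1/368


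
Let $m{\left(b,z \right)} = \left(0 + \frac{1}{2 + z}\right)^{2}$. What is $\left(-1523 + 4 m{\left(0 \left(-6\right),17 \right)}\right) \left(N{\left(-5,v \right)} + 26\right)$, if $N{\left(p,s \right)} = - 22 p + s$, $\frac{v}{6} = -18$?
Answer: $- \frac{15394372}{361} \approx -42644.0$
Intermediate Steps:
$v = -108$ ($v = 6 \left(-18\right) = -108$)
$N{\left(p,s \right)} = s - 22 p$
$m{\left(b,z \right)} = \frac{1}{\left(2 + z\right)^{2}}$ ($m{\left(b,z \right)} = \left(\frac{1}{2 + z}\right)^{2} = \frac{1}{\left(2 + z\right)^{2}}$)
$\left(-1523 + 4 m{\left(0 \left(-6\right),17 \right)}\right) \left(N{\left(-5,v \right)} + 26\right) = \left(-1523 + \frac{4}{\left(2 + 17\right)^{2}}\right) \left(\left(-108 - -110\right) + 26\right) = \left(-1523 + \frac{4}{361}\right) \left(\left(-108 + 110\right) + 26\right) = \left(-1523 + 4 \cdot \frac{1}{361}\right) \left(2 + 26\right) = \left(-1523 + \frac{4}{361}\right) 28 = \left(- \frac{549799}{361}\right) 28 = - \frac{15394372}{361}$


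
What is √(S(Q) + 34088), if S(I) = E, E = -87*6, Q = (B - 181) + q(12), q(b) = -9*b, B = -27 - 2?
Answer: √33566 ≈ 183.21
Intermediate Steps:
B = -29
Q = -318 (Q = (-29 - 181) - 9*12 = -210 - 108 = -318)
E = -522
S(I) = -522
√(S(Q) + 34088) = √(-522 + 34088) = √33566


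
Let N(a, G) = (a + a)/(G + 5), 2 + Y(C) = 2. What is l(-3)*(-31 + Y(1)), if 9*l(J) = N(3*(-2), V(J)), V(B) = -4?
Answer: 124/3 ≈ 41.333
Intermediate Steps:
Y(C) = 0 (Y(C) = -2 + 2 = 0)
N(a, G) = 2*a/(5 + G) (N(a, G) = (2*a)/(5 + G) = 2*a/(5 + G))
l(J) = -4/3 (l(J) = (2*(3*(-2))/(5 - 4))/9 = (2*(-6)/1)/9 = (2*(-6)*1)/9 = (⅑)*(-12) = -4/3)
l(-3)*(-31 + Y(1)) = -4*(-31 + 0)/3 = -4/3*(-31) = 124/3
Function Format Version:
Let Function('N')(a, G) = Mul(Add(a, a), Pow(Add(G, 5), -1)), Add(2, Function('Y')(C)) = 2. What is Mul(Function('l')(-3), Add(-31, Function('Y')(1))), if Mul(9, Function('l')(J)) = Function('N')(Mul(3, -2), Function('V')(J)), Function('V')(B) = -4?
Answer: Rational(124, 3) ≈ 41.333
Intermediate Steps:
Function('Y')(C) = 0 (Function('Y')(C) = Add(-2, 2) = 0)
Function('N')(a, G) = Mul(2, a, Pow(Add(5, G), -1)) (Function('N')(a, G) = Mul(Mul(2, a), Pow(Add(5, G), -1)) = Mul(2, a, Pow(Add(5, G), -1)))
Function('l')(J) = Rational(-4, 3) (Function('l')(J) = Mul(Rational(1, 9), Mul(2, Mul(3, -2), Pow(Add(5, -4), -1))) = Mul(Rational(1, 9), Mul(2, -6, Pow(1, -1))) = Mul(Rational(1, 9), Mul(2, -6, 1)) = Mul(Rational(1, 9), -12) = Rational(-4, 3))
Mul(Function('l')(-3), Add(-31, Function('Y')(1))) = Mul(Rational(-4, 3), Add(-31, 0)) = Mul(Rational(-4, 3), -31) = Rational(124, 3)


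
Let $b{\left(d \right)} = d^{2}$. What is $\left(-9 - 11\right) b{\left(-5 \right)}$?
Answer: $-500$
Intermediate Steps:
$\left(-9 - 11\right) b{\left(-5 \right)} = \left(-9 - 11\right) \left(-5\right)^{2} = \left(-20\right) 25 = -500$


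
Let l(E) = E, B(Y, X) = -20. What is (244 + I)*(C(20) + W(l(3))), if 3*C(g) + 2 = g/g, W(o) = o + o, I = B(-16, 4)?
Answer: 3808/3 ≈ 1269.3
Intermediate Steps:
I = -20
W(o) = 2*o
C(g) = -⅓ (C(g) = -⅔ + (g/g)/3 = -⅔ + (⅓)*1 = -⅔ + ⅓ = -⅓)
(244 + I)*(C(20) + W(l(3))) = (244 - 20)*(-⅓ + 2*3) = 224*(-⅓ + 6) = 224*(17/3) = 3808/3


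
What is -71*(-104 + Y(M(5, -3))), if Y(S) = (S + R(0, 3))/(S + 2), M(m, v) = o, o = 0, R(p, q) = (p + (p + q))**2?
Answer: 14129/2 ≈ 7064.5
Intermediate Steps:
R(p, q) = (q + 2*p)**2
M(m, v) = 0
Y(S) = (9 + S)/(2 + S) (Y(S) = (S + (3 + 2*0)**2)/(S + 2) = (S + (3 + 0)**2)/(2 + S) = (S + 3**2)/(2 + S) = (S + 9)/(2 + S) = (9 + S)/(2 + S))
-71*(-104 + Y(M(5, -3))) = -71*(-104 + (9 + 0)/(2 + 0)) = -71*(-104 + 9/2) = -71*(-199/2) = 14129/2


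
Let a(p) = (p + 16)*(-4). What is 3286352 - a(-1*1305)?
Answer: 3281196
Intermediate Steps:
a(p) = -64 - 4*p (a(p) = (16 + p)*(-4) = -64 - 4*p)
3286352 - a(-1*1305) = 3286352 - (-64 - (-4)*1305) = 3286352 - (-64 - 4*(-1305)) = 3286352 - (-64 + 5220) = 3286352 - 1*5156 = 3286352 - 5156 = 3281196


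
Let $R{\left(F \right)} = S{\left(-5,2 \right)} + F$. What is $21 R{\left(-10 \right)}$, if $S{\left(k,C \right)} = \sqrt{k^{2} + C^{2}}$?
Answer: $-210 + 21 \sqrt{29} \approx -96.911$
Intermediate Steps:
$S{\left(k,C \right)} = \sqrt{C^{2} + k^{2}}$
$R{\left(F \right)} = F + \sqrt{29}$ ($R{\left(F \right)} = \sqrt{2^{2} + \left(-5\right)^{2}} + F = \sqrt{4 + 25} + F = \sqrt{29} + F = F + \sqrt{29}$)
$21 R{\left(-10 \right)} = 21 \left(-10 + \sqrt{29}\right) = -210 + 21 \sqrt{29}$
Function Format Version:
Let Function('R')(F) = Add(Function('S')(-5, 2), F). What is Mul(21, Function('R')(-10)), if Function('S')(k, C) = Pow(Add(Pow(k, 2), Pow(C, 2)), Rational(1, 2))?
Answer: Add(-210, Mul(21, Pow(29, Rational(1, 2)))) ≈ -96.911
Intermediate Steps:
Function('S')(k, C) = Pow(Add(Pow(C, 2), Pow(k, 2)), Rational(1, 2))
Function('R')(F) = Add(F, Pow(29, Rational(1, 2))) (Function('R')(F) = Add(Pow(Add(Pow(2, 2), Pow(-5, 2)), Rational(1, 2)), F) = Add(Pow(Add(4, 25), Rational(1, 2)), F) = Add(Pow(29, Rational(1, 2)), F) = Add(F, Pow(29, Rational(1, 2))))
Mul(21, Function('R')(-10)) = Mul(21, Add(-10, Pow(29, Rational(1, 2)))) = Add(-210, Mul(21, Pow(29, Rational(1, 2))))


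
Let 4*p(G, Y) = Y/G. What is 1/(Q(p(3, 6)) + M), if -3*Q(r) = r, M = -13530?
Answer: -6/81181 ≈ -7.3909e-5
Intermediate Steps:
p(G, Y) = Y/(4*G) (p(G, Y) = (Y/G)/4 = Y/(4*G))
Q(r) = -r/3
1/(Q(p(3, 6)) + M) = 1/(-6/(12*3) - 13530) = 1/(-⅓*½ - 13530) = 1/(-⅙ - 13530) = 1/(-81181/6) = -6/81181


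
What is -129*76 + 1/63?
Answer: -617651/63 ≈ -9804.0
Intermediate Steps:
-129*76 + 1/63 = -9804 + 1/63 = -617651/63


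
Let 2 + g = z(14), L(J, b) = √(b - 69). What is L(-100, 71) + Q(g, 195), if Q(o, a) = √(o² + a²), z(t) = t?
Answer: √2 + 3*√4241 ≈ 196.78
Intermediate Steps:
L(J, b) = √(-69 + b)
g = 12 (g = -2 + 14 = 12)
Q(o, a) = √(a² + o²)
L(-100, 71) + Q(g, 195) = √(-69 + 71) + √(195² + 12²) = √2 + √(38025 + 144) = √2 + √38169 = √2 + 3*√4241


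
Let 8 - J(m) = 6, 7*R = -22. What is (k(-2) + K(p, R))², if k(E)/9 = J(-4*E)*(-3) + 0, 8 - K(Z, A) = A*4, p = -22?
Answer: 54756/49 ≈ 1117.5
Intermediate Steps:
R = -22/7 (R = (⅐)*(-22) = -22/7 ≈ -3.1429)
J(m) = 2 (J(m) = 8 - 1*6 = 8 - 6 = 2)
K(Z, A) = 8 - 4*A (K(Z, A) = 8 - A*4 = 8 - 4*A)
k(E) = -54 (k(E) = 9*(2*(-3) + 0) = 9*(-6 + 0) = 9*(-6) = -54)
(k(-2) + K(p, R))² = (-54 + (8 - 4*(-22/7)))² = (-54 + (8 + 88/7))² = (-54 + 144/7)² = (-234/7)² = 54756/49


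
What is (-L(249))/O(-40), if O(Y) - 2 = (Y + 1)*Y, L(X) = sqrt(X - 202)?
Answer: -sqrt(47)/1562 ≈ -0.0043890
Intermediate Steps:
L(X) = sqrt(-202 + X)
O(Y) = 2 + Y*(1 + Y) (O(Y) = 2 + (Y + 1)*Y = 2 + (1 + Y)*Y = 2 + Y*(1 + Y))
(-L(249))/O(-40) = (-sqrt(-202 + 249))/(2 - 40 + (-40)**2) = (-sqrt(47))/(2 - 40 + 1600) = -sqrt(47)/1562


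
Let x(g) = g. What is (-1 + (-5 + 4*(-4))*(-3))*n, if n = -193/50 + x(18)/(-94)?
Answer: -295151/1175 ≈ -251.19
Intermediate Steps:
n = -9521/2350 (n = -193/50 + 18/(-94) = -193*1/50 + 18*(-1/94) = -193/50 - 9/47 = -9521/2350 ≈ -4.0515)
(-1 + (-5 + 4*(-4))*(-3))*n = (-1 + (-5 + 4*(-4))*(-3))*(-9521/2350) = (-1 + (-5 - 16)*(-3))*(-9521/2350) = (-1 - 21*(-3))*(-9521/2350) = (-1 + 63)*(-9521/2350) = 62*(-9521/2350) = -295151/1175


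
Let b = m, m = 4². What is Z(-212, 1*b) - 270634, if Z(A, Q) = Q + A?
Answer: -270830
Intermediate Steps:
m = 16
b = 16
Z(A, Q) = A + Q
Z(-212, 1*b) - 270634 = (-212 + 1*16) - 270634 = (-212 + 16) - 270634 = -196 - 270634 = -270830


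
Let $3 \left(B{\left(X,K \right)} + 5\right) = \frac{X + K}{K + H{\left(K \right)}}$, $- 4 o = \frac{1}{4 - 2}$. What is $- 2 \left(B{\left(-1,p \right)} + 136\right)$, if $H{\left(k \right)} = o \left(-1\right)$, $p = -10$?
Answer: $- \frac{62270}{237} \approx -262.74$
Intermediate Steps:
$o = - \frac{1}{8}$ ($o = - \frac{1}{4 \left(4 - 2\right)} = - \frac{1}{4 \cdot 2} = \left(- \frac{1}{4}\right) \frac{1}{2} = - \frac{1}{8} \approx -0.125$)
$H{\left(k \right)} = \frac{1}{8}$ ($H{\left(k \right)} = \left(- \frac{1}{8}\right) \left(-1\right) = \frac{1}{8}$)
$B{\left(X,K \right)} = -5 + \frac{K + X}{3 \left(\frac{1}{8} + K\right)}$ ($B{\left(X,K \right)} = -5 + \frac{\left(X + K\right) \frac{1}{K + \frac{1}{8}}}{3} = -5 + \frac{\left(K + X\right) \frac{1}{\frac{1}{8} + K}}{3} = -5 + \frac{\frac{1}{\frac{1}{8} + K} \left(K + X\right)}{3} = -5 + \frac{K + X}{3 \left(\frac{1}{8} + K\right)}$)
$- 2 \left(B{\left(-1,p \right)} + 136\right) = - 2 \left(\frac{-15 - -1120 + 8 \left(-1\right)}{3 \left(1 + 8 \left(-10\right)\right)} + 136\right) = - 2 \left(\frac{-15 + 1120 - 8}{3 \left(1 - 80\right)} + 136\right) = - 2 \left(\frac{1}{3} \frac{1}{-79} \cdot 1097 + 136\right) = - 2 \left(\frac{1}{3} \left(- \frac{1}{79}\right) 1097 + 136\right) = - 2 \left(- \frac{1097}{237} + 136\right) = \left(-2\right) \frac{31135}{237} = - \frac{62270}{237}$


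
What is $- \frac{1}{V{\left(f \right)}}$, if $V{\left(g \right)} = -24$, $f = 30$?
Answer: $\frac{1}{24} \approx 0.041667$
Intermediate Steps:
$- \frac{1}{V{\left(f \right)}} = - \frac{1}{-24} = \left(-1\right) \left(- \frac{1}{24}\right) = \frac{1}{24}$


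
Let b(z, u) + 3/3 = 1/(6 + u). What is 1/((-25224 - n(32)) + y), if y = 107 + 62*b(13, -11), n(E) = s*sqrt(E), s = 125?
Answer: -629785/15852665849 + 12500*sqrt(2)/15852665849 ≈ -3.8612e-5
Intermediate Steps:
b(z, u) = -1 + 1/(6 + u)
n(E) = 125*sqrt(E)
y = 163/5 (y = 107 + 62*((-5 - 1*(-11))/(6 - 11)) = 107 + 62*((-5 + 11)/(-5)) = 107 + 62*(-1/5*6) = 107 + 62*(-6/5) = 107 - 372/5 = 163/5 ≈ 32.600)
1/((-25224 - n(32)) + y) = 1/((-25224 - 125*sqrt(32)) + 163/5) = 1/((-25224 - 125*4*sqrt(2)) + 163/5) = 1/((-25224 - 500*sqrt(2)) + 163/5) = 1/(-125957/5 - 500*sqrt(2))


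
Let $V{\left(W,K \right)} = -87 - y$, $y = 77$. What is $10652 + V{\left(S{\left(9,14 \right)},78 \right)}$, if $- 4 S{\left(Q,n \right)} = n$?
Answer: $10488$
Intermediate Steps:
$S{\left(Q,n \right)} = - \frac{n}{4}$
$V{\left(W,K \right)} = -164$ ($V{\left(W,K \right)} = -87 - 77 = -164$)
$10652 + V{\left(S{\left(9,14 \right)},78 \right)} = 10652 - 164 = 10488$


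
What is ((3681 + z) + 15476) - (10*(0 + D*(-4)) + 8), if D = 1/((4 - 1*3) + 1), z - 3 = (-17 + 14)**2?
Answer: 19181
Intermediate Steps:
z = 12 (z = 3 + (-17 + 14)**2 = 3 + (-3)**2 = 3 + 9 = 12)
D = 1/2 (D = 1/((4 - 3) + 1) = 1/(1 + 1) = 1/2 ≈ 0.50000)
((3681 + z) + 15476) - (10*(0 + D*(-4)) + 8) = ((3681 + 12) + 15476) - (10*(0 + (1/2)*(-4)) + 8) = (3693 + 15476) - (10*(0 - 2) + 8) = 19169 - (10*(-2) + 8) = 19169 - (-20 + 8) = 19169 - 1*(-12) = 19169 + 12 = 19181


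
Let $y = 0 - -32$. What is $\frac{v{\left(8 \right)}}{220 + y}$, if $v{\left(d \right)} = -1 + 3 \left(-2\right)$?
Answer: $- \frac{1}{36} \approx -0.027778$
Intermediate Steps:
$v{\left(d \right)} = -7$ ($v{\left(d \right)} = -1 - 6 = -7$)
$y = 32$ ($y = 0 + 32 = 32$)
$\frac{v{\left(8 \right)}}{220 + y} = - \frac{7}{220 + 32} = - \frac{7}{252} = \left(-7\right) \frac{1}{252} = - \frac{1}{36}$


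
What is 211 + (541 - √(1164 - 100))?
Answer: 752 - 2*√266 ≈ 719.38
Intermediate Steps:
211 + (541 - √(1164 - 100)) = 211 + (541 - √1064) = 211 + (541 - 2*√266) = 752 - 2*√266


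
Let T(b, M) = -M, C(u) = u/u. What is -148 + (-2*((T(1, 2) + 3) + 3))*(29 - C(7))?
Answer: -372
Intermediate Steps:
C(u) = 1
-148 + (-2*((T(1, 2) + 3) + 3))*(29 - C(7)) = -148 + (-2*((-1*2 + 3) + 3))*(29 - 1*1) = -148 + (-2*((-2 + 3) + 3))*(29 - 1) = -148 - 2*(1 + 3)*28 = -148 - 2*4*28 = -148 - 8*28 = -148 - 224 = -372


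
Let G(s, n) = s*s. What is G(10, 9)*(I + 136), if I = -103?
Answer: 3300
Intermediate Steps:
G(s, n) = s**2
G(10, 9)*(I + 136) = 10**2*(-103 + 136) = 100*33 = 3300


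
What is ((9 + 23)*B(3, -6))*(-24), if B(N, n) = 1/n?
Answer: 128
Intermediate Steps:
((9 + 23)*B(3, -6))*(-24) = ((9 + 23)/(-6))*(-24) = (32*(-1/6))*(-24) = -16/3*(-24) = 128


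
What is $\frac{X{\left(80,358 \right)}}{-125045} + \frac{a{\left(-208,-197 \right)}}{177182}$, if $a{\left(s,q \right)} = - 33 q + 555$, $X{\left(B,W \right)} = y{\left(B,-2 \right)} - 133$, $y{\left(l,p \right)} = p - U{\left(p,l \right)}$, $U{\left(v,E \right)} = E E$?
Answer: $\frac{204020189}{2215572319} \approx 0.092085$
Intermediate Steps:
$U{\left(v,E \right)} = E^{2}$
$y{\left(l,p \right)} = p - l^{2}$
$X{\left(B,W \right)} = -135 - B^{2}$ ($X{\left(B,W \right)} = \left(-2 - B^{2}\right) - 133 = -135 - B^{2}$)
$a{\left(s,q \right)} = 555 - 33 q$
$\frac{X{\left(80,358 \right)}}{-125045} + \frac{a{\left(-208,-197 \right)}}{177182} = \frac{-135 - 80^{2}}{-125045} + \frac{555 - -6501}{177182} = \left(-135 - 6400\right) \left(- \frac{1}{125045}\right) + \left(555 + 6501\right) \frac{1}{177182} = \left(-135 - 6400\right) \left(- \frac{1}{125045}\right) + 7056 \cdot \frac{1}{177182} = \left(-6535\right) \left(- \frac{1}{125045}\right) + \frac{3528}{88591} = \frac{1307}{25009} + \frac{3528}{88591} = \frac{204020189}{2215572319}$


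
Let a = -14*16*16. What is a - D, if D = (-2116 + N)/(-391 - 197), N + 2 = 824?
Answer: -1054343/294 ≈ -3586.2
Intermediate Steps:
N = 822 (N = -2 + 824 = 822)
D = 647/294 (D = (-2116 + 822)/(-391 - 197) = -1294/(-588) = -1294*(-1/588) = 647/294 ≈ 2.2007)
a = -3584 (a = -224*16 = -3584)
a - D = -3584 - 1*647/294 = -3584 - 647/294 = -1054343/294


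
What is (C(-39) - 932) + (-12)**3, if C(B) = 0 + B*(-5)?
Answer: -2465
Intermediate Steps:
C(B) = -5*B (C(B) = 0 - 5*B = -5*B)
(C(-39) - 932) + (-12)**3 = (-5*(-39) - 932) + (-12)**3 = (195 - 932) - 1728 = -737 - 1728 = -2465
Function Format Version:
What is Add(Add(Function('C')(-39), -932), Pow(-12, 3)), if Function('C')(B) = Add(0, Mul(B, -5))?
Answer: -2465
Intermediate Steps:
Function('C')(B) = Mul(-5, B) (Function('C')(B) = Add(0, Mul(-5, B)) = Mul(-5, B))
Add(Add(Function('C')(-39), -932), Pow(-12, 3)) = Add(Add(Mul(-5, -39), -932), Pow(-12, 3)) = Add(Add(195, -932), -1728) = Add(-737, -1728) = -2465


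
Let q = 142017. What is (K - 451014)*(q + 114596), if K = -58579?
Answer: -130768188509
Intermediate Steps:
(K - 451014)*(q + 114596) = (-58579 - 451014)*(142017 + 114596) = -509593*256613 = -130768188509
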